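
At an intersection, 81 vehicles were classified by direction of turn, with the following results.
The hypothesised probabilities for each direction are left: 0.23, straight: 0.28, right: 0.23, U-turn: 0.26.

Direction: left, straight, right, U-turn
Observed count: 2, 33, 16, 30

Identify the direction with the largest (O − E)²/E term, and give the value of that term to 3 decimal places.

left, 14.845

Expected counts E_i = n·p_i: 81×0.23 = 18.63, 81×0.28 = 22.68, 81×0.23 = 18.63, 81×0.26 = 21.06.
χ² = (2−18.63)²/18.63 + (33−22.68)²/22.68 + (16−18.63)²/18.63 + (30−21.06)²/21.06
   = 14.8447 + 4.6959 + 0.3713 + 3.7950
The largest term is for left: 14.845.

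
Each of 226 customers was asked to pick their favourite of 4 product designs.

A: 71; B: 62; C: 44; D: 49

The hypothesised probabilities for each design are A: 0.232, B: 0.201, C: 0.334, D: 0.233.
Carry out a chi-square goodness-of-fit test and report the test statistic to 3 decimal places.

Expected counts E_i = n·p_i: 226×0.232 = 52.432, 226×0.201 = 45.426, 226×0.334 = 75.484, 226×0.233 = 52.658.
χ² = (71−52.432)²/52.432 + (62−45.426)²/45.426 + (44−75.484)²/75.484 + (49−52.658)²/52.658
   = 6.5756 + 6.0471 + 13.1318 + 0.2541
Sum = 26.009

26.009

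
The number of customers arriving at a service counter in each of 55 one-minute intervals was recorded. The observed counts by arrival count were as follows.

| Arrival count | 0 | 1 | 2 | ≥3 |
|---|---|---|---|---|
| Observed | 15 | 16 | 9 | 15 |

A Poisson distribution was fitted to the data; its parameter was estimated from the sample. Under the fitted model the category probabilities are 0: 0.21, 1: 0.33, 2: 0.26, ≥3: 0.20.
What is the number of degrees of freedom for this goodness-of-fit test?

There are k = 4 categories and 1 parameter estimated from the data, so df = 4 − 1 − 1 = 2.

2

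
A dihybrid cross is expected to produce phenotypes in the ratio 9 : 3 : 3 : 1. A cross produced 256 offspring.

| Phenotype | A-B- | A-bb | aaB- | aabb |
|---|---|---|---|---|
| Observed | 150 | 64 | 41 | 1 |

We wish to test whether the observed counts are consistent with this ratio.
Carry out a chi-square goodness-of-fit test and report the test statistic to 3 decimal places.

20.667

Ratio total = 16. Expected counts: 256×9/16 = 144, 256×3/16 = 48, 256×3/16 = 48, 256×1/16 = 16.
A-B-: (150 − 144)²/144 = 36/144 = 0.2500
A-bb: (64 − 48)²/48 = 256/48 = 5.3333
aaB-: (41 − 48)²/48 = 49/48 = 1.0208
aabb: (1 − 16)²/16 = 225/16 = 14.0625
Sum = 20.667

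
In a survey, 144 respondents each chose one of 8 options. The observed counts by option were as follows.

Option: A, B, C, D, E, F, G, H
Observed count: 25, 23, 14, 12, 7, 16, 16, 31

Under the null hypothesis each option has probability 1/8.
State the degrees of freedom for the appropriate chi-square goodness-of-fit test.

There are k = 8 categories and no parameters were estimated from the data, so df = 8 − 1 = 7.

7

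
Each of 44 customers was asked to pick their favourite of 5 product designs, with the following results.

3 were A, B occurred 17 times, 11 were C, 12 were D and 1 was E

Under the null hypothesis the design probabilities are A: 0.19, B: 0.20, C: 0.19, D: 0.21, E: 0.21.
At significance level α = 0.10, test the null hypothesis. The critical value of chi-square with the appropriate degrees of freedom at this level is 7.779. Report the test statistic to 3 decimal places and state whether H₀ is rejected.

Expected counts E_i = n·p_i: 44×0.19 = 8.36, 44×0.20 = 8.8, 44×0.19 = 8.36, 44×0.21 = 9.24, 44×0.21 = 9.24.
cat         O        E   (O−E)²/E
A           3     8.36     3.4366
B          17      8.8     7.6409
C          11     8.36     0.8337
D          12     9.24     0.8244
E           1     9.24     7.3482
Sum = 20.084
df = 4. Since 20.084 > 7.779, we reject H₀.

20.084; reject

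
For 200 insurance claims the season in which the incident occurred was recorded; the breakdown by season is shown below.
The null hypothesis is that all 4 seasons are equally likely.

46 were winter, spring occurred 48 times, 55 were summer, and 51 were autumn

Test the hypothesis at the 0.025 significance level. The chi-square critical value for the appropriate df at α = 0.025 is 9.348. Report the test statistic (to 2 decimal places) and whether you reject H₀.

Under H₀ each category has probability 1/4, so each expected count is 200/4 = 50.
χ² = (46−50)²/50 + (48−50)²/50 + (55−50)²/50 + (51−50)²/50
   = 0.320 + 0.080 + 0.500 + 0.020
Sum = 0.92
df = 3. Since 0.92 < 9.348, we do not reject H₀.

0.92; do not reject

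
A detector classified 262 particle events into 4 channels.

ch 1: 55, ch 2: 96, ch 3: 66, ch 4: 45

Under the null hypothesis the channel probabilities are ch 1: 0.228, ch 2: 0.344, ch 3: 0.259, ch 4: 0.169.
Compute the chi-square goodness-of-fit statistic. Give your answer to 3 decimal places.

0.821

Expected counts E_i = n·p_i: 262×0.228 = 59.736, 262×0.344 = 90.128, 262×0.259 = 67.858, 262×0.169 = 44.278.
ch 1: (55 − 59.736)²/59.736 = 22.429696/59.736 = 0.3755
ch 2: (96 − 90.128)²/90.128 = 34.480384/90.128 = 0.3826
ch 3: (66 − 67.858)²/67.858 = 3.452164/67.858 = 0.0509
ch 4: (45 − 44.278)²/44.278 = 0.521284/44.278 = 0.0118
Sum = 0.821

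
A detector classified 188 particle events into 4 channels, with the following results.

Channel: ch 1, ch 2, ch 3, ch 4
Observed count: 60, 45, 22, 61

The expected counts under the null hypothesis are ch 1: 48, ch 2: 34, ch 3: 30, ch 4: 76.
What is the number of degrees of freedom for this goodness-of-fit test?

3

There are k = 4 categories and no parameters were estimated from the data, so df = 4 − 1 = 3.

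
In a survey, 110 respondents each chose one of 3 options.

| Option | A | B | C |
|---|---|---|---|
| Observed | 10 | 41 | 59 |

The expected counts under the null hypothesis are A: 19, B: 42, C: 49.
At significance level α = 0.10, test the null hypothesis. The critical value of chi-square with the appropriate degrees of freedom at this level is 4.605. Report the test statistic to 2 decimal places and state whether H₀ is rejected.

6.33; reject

cat         O        E   (O−E)²/E
A          10       19      4.263
B          41       42      0.024
C          59       49      2.041
Sum = 6.33
df = 2. Since 6.33 > 4.605, we reject H₀.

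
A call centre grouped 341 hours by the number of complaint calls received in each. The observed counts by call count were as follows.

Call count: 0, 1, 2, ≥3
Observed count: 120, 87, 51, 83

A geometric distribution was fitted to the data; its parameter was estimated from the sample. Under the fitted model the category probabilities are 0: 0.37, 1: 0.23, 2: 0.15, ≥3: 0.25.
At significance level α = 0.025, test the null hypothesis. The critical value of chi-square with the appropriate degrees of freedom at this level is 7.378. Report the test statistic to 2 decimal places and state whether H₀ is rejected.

1.30; do not reject

Expected counts E_i = n·p_i: 341×0.37 = 126.17, 341×0.23 = 78.43, 341×0.15 = 51.15, 341×0.25 = 85.25.
0: (120 − 126.17)²/126.17 = 38.0689/126.17 = 0.302
1: (87 − 78.43)²/78.43 = 73.4449/78.43 = 0.936
2: (51 − 51.15)²/51.15 = 0.0225/51.15 = 0.000
≥3: (83 − 85.25)²/85.25 = 5.0625/85.25 = 0.059
Sum = 1.30
df = 2. Since 1.30 < 7.378, we do not reject H₀.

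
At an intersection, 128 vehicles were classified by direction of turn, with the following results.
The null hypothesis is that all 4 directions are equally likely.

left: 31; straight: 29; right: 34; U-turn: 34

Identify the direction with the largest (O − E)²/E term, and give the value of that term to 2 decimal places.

straight, 0.28

Under H₀ each category has probability 1/4, so each expected count is 128/4 = 32.
cat           O        E   (O−E)²/E
left         31       32      0.031
straight     29       32      0.281
right        34       32      0.125
U-turn       34       32      0.125
The largest term is for straight: 0.28.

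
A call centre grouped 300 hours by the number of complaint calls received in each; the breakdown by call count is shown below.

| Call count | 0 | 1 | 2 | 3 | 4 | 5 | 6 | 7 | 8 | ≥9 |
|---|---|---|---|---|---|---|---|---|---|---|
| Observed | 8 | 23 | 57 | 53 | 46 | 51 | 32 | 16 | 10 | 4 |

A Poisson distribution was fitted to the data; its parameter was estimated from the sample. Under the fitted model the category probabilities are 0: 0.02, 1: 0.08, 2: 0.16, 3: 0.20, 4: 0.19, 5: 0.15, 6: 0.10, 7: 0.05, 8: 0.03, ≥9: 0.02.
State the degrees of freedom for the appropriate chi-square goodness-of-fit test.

8

There are k = 10 categories and 1 parameter estimated from the data, so df = 10 − 1 − 1 = 8.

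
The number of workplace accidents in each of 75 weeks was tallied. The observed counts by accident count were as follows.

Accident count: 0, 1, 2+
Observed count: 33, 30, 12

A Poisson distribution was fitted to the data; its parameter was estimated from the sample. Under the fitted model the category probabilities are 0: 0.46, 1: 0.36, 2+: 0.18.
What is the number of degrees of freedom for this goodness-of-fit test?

1

There are k = 3 categories and 1 parameter estimated from the data, so df = 3 − 1 − 1 = 1.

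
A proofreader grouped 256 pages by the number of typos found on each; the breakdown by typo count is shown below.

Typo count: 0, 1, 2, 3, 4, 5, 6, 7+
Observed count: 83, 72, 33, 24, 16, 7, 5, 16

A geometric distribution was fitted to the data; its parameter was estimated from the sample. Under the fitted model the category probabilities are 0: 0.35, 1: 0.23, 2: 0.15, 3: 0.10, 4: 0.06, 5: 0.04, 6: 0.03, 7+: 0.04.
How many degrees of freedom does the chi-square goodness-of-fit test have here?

There are k = 8 categories and 1 parameter estimated from the data, so df = 8 − 1 − 1 = 6.

6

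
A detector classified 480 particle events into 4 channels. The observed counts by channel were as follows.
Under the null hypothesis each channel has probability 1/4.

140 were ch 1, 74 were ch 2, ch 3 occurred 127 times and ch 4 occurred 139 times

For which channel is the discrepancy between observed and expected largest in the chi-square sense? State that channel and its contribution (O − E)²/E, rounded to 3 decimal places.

Expected count for each of the 4 categories: 480/4 = 120.
χ² = (140−120)²/120 + (74−120)²/120 + (127−120)²/120 + (139−120)²/120
   = 3.3333 + 17.6333 + 0.4083 + 3.0083
The largest term is for ch 2: 17.633.

ch 2, 17.633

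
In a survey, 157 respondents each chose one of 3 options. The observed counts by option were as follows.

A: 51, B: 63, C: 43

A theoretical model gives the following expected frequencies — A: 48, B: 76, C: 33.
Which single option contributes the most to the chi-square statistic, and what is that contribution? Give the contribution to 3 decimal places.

C, 3.030

cat         O        E   (O−E)²/E
A          51       48     0.1875
B          63       76     2.2237
C          43       33     3.0303
The largest term is for C: 3.030.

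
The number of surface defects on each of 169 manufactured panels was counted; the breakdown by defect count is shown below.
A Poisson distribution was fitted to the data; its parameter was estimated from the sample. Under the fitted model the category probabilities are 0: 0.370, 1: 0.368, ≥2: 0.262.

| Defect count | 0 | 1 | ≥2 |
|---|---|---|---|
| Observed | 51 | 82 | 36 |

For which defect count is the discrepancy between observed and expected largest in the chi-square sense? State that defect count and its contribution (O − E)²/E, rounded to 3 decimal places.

1, 6.309

Expected counts E_i = n·p_i: 169×0.370 = 62.53, 169×0.368 = 62.192, 169×0.262 = 44.278.
0: (51 − 62.53)²/62.53 = 132.9409/62.53 = 2.1260
1: (82 − 62.192)²/62.192 = 392.356864/62.192 = 6.3088
≥2: (36 − 44.278)²/44.278 = 68.525284/44.278 = 1.5476
The largest term is for 1: 6.309.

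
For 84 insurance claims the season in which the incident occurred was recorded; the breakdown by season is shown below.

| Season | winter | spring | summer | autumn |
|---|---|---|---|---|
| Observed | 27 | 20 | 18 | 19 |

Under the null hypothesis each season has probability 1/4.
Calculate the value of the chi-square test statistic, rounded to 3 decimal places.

Under H₀ each category has probability 1/4, so each expected count is 84/4 = 21.
cat         O        E   (O−E)²/E
winter     27       21     1.7143
spring     20       21     0.0476
summer     18       21     0.4286
autumn     19       21     0.1905
Sum = 2.381

2.381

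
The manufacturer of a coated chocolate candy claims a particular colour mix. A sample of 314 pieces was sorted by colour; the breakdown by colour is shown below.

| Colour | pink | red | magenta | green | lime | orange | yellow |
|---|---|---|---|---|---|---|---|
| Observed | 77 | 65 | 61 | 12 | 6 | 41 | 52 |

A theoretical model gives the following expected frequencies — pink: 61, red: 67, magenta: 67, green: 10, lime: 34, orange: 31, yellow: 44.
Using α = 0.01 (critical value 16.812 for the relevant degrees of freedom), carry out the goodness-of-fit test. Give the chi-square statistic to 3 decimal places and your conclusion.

pink: (77 − 61)²/61 = 256/61 = 4.1967
red: (65 − 67)²/67 = 4/67 = 0.0597
magenta: (61 − 67)²/67 = 36/67 = 0.5373
green: (12 − 10)²/10 = 4/10 = 0.4000
lime: (6 − 34)²/34 = 784/34 = 23.0588
orange: (41 − 31)²/31 = 100/31 = 3.2258
yellow: (52 − 44)²/44 = 64/44 = 1.4545
Sum = 32.933
df = 6. Since 32.933 > 16.812, we reject H₀.

32.933; reject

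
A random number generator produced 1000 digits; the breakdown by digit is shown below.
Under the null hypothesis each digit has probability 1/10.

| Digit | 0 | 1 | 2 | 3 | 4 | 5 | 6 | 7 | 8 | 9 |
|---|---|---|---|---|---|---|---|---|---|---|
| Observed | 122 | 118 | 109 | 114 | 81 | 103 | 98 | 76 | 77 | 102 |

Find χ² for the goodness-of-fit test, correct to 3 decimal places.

Expected count for each of the 10 categories: 1000/10 = 100.
cat         O        E   (O−E)²/E
0         122      100     4.8400
1         118      100     3.2400
2         109      100     0.8100
3         114      100     1.9600
4          81      100     3.6100
5         103      100     0.0900
6          98      100     0.0400
7          76      100     5.7600
8          77      100     5.2900
9         102      100     0.0400
Sum = 25.680

25.680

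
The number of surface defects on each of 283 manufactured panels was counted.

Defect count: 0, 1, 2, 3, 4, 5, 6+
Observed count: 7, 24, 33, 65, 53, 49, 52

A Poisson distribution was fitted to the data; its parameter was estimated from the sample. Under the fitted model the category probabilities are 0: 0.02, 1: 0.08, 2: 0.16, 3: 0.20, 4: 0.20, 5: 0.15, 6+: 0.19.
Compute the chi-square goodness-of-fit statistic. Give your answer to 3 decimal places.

6.274

Expected counts E_i = n·p_i: 283×0.02 = 5.66, 283×0.08 = 22.64, 283×0.16 = 45.28, 283×0.20 = 56.6, 283×0.20 = 56.6, 283×0.15 = 42.45, 283×0.19 = 53.77.
0: (7 − 5.66)²/5.66 = 1.7956/5.66 = 0.3172
1: (24 − 22.64)²/22.64 = 1.8496/22.64 = 0.0817
2: (33 − 45.28)²/45.28 = 150.7984/45.28 = 3.3304
3: (65 − 56.6)²/56.6 = 70.56/56.6 = 1.2466
4: (53 − 56.6)²/56.6 = 12.96/56.6 = 0.2290
5: (49 − 42.45)²/42.45 = 42.9025/42.45 = 1.0107
6+: (52 − 53.77)²/53.77 = 3.1329/53.77 = 0.0583
Sum = 6.274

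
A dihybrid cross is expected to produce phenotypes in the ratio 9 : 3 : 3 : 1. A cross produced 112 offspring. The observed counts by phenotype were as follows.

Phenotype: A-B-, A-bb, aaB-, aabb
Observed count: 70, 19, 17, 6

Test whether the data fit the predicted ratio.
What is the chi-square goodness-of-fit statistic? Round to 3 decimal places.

1.873

Ratio total = 16. Expected counts: 112×9/16 = 63, 112×3/16 = 21, 112×3/16 = 21, 112×1/16 = 7.
cat         O        E   (O−E)²/E
A-B-       70       63     0.7778
A-bb       19       21     0.1905
aaB-       17       21     0.7619
aabb        6        7     0.1429
Sum = 1.873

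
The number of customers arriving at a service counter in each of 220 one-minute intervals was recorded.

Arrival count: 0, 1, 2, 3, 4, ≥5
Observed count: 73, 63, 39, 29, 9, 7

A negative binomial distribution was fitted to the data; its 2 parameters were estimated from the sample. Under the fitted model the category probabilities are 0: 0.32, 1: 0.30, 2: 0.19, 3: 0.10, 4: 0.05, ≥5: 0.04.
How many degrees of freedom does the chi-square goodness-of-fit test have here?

There are k = 6 categories and 2 parameters estimated from the data, so df = 6 − 1 − 2 = 3.

3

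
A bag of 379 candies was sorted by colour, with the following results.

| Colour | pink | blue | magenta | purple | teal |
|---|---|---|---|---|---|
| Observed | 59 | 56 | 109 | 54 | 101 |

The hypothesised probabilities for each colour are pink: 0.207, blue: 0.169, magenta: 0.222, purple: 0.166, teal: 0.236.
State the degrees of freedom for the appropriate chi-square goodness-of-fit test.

4

There are k = 5 categories and no parameters were estimated from the data, so df = 5 − 1 = 4.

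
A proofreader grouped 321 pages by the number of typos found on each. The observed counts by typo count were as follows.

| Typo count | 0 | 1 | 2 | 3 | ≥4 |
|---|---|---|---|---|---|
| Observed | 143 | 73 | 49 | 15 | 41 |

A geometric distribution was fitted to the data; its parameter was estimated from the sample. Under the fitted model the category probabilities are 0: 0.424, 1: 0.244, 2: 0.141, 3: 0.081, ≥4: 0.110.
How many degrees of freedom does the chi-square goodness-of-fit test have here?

There are k = 5 categories and 1 parameter estimated from the data, so df = 5 − 1 − 1 = 3.

3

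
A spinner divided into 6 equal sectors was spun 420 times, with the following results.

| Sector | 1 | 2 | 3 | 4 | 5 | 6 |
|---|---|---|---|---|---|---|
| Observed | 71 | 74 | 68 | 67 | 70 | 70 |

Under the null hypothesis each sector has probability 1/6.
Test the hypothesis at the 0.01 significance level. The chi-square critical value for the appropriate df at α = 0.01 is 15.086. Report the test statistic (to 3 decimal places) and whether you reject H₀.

0.429; do not reject

Expected count for each of the 6 categories: 420/6 = 70.
cat         O        E   (O−E)²/E
1          71       70     0.0143
2          74       70     0.2286
3          68       70     0.0571
4          67       70     0.1286
5          70       70     0.0000
6          70       70     0.0000
Sum = 0.429
df = 5. Since 0.429 < 15.086, we do not reject H₀.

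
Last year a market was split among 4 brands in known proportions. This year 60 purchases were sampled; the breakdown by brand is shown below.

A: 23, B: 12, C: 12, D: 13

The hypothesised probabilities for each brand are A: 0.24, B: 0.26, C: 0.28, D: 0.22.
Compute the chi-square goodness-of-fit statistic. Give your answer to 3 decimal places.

Expected counts E_i = n·p_i: 60×0.24 = 14.4, 60×0.26 = 15.6, 60×0.28 = 16.8, 60×0.22 = 13.2.
cat         O        E   (O−E)²/E
A          23     14.4     5.1361
B          12     15.6     0.8308
C          12     16.8     1.3714
D          13     13.2     0.0030
Sum = 7.341

7.341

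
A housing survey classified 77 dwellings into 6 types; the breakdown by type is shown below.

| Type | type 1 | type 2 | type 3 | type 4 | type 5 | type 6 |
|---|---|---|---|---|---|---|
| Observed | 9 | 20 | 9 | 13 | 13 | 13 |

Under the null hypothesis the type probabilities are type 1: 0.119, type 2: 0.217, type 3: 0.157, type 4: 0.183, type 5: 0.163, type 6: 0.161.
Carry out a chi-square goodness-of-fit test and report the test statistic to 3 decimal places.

Expected counts E_i = n·p_i: 77×0.119 = 9.163, 77×0.217 = 16.709, 77×0.157 = 12.089, 77×0.183 = 14.091, 77×0.163 = 12.551, 77×0.161 = 12.397.
χ² = (9−9.163)²/9.163 + (20−16.709)²/16.709 + (9−12.089)²/12.089 + (13−14.091)²/14.091 + (13−12.551)²/12.551 + (13−12.397)²/12.397
   = 0.0029 + 0.6482 + 0.7893 + 0.0845 + 0.0161 + 0.0293
Sum = 1.570

1.570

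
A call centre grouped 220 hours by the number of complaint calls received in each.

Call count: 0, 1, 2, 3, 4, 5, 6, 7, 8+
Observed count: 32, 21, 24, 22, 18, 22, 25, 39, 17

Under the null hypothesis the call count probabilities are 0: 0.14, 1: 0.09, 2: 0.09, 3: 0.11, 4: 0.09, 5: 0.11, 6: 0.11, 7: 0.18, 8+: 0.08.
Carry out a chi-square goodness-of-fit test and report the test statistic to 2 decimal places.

1.63

Expected counts E_i = n·p_i: 220×0.14 = 30.8, 220×0.09 = 19.8, 220×0.09 = 19.8, 220×0.11 = 24.2, 220×0.09 = 19.8, 220×0.11 = 24.2, 220×0.11 = 24.2, 220×0.18 = 39.6, 220×0.08 = 17.6.
cat         O        E   (O−E)²/E
0          32     30.8      0.047
1          21     19.8      0.073
2          24     19.8      0.891
3          22     24.2      0.200
4          18     19.8      0.164
5          22     24.2      0.200
6          25     24.2      0.026
7          39     39.6      0.009
8+         17     17.6      0.020
Sum = 1.63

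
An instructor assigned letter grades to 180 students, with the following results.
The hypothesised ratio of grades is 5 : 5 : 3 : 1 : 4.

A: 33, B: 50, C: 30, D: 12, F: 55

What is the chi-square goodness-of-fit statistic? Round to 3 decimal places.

11.805

Ratio total = 18. Expected counts: 180×5/18 = 50, 180×5/18 = 50, 180×3/18 = 30, 180×1/18 = 10, 180×4/18 = 40.
χ² = (33−50)²/50 + (50−50)²/50 + (30−30)²/30 + (12−10)²/10 + (55−40)²/40
   = 5.7800 + 0.0000 + 0.0000 + 0.4000 + 5.6250
Sum = 11.805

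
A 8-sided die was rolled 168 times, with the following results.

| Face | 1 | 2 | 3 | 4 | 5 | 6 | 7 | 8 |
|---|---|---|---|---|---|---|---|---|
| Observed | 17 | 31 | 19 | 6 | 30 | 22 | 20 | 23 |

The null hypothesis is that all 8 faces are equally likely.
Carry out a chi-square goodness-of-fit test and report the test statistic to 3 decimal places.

20.571

Expected count for each of the 8 categories: 168/8 = 21.
χ² = (17−21)²/21 + (31−21)²/21 + (19−21)²/21 + (6−21)²/21 + (30−21)²/21 + (22−21)²/21 + (20−21)²/21 + (23−21)²/21
   = 0.7619 + 4.7619 + 0.1905 + 10.7143 + 3.8571 + 0.0476 + 0.0476 + 0.1905
Sum = 20.571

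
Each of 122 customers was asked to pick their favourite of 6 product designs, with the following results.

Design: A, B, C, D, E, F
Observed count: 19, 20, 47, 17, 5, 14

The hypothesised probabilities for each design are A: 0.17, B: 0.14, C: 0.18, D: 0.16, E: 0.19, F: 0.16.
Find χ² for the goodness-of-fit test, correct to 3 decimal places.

45.342

Expected counts E_i = n·p_i: 122×0.17 = 20.74, 122×0.14 = 17.08, 122×0.18 = 21.96, 122×0.16 = 19.52, 122×0.19 = 23.18, 122×0.16 = 19.52.
A: (19 − 20.74)²/20.74 = 3.0276/20.74 = 0.1460
B: (20 − 17.08)²/17.08 = 8.5264/17.08 = 0.4992
C: (47 − 21.96)²/21.96 = 627.0016/21.96 = 28.5520
D: (17 − 19.52)²/19.52 = 6.3504/19.52 = 0.3253
E: (5 − 23.18)²/23.18 = 330.5124/23.18 = 14.2585
F: (14 − 19.52)²/19.52 = 30.4704/19.52 = 1.5610
Sum = 45.342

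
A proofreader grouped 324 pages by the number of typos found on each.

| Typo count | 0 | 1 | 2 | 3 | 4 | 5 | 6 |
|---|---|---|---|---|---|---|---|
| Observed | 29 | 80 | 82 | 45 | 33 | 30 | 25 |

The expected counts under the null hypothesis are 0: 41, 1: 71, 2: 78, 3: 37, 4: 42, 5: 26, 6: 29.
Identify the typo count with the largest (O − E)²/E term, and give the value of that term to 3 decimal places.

cat         O        E   (O−E)²/E
0          29       41     3.5122
1          80       71     1.1408
2          82       78     0.2051
3          45       37     1.7297
4          33       42     1.9286
5          30       26     0.6154
6          25       29     0.5517
The largest term is for 0: 3.512.

0, 3.512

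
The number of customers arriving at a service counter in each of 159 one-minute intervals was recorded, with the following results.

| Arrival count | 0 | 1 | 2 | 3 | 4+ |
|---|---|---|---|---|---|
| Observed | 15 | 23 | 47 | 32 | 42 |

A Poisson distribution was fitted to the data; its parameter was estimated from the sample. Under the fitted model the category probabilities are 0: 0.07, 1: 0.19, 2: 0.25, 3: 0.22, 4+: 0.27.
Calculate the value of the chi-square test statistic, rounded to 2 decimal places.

Expected counts E_i = n·p_i: 159×0.07 = 11.13, 159×0.19 = 30.21, 159×0.25 = 39.75, 159×0.22 = 34.98, 159×0.27 = 42.93.
χ² = (15−11.13)²/11.13 + (23−30.21)²/30.21 + (47−39.75)²/39.75 + (32−34.98)²/34.98 + (42−42.93)²/42.93
   = 1.346 + 1.721 + 1.322 + 0.254 + 0.020
Sum = 4.66

4.66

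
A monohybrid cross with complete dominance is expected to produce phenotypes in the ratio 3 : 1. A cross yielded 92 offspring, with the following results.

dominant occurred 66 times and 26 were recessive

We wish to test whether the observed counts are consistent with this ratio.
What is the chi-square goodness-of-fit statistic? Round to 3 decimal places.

0.522

Ratio total = 4. Expected counts: 92×3/4 = 69, 92×1/4 = 23.
cat            O        E   (O−E)²/E
dominant      66       69     0.1304
recessive     26       23     0.3913
Sum = 0.522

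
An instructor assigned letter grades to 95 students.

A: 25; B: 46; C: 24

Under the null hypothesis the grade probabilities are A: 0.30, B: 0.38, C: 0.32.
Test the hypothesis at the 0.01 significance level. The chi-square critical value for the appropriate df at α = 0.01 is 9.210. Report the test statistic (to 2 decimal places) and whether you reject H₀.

Expected counts E_i = n·p_i: 95×0.30 = 28.5, 95×0.38 = 36.1, 95×0.32 = 30.4.
A: (25 − 28.5)²/28.5 = 12.25/28.5 = 0.430
B: (46 − 36.1)²/36.1 = 98.01/36.1 = 2.715
C: (24 − 30.4)²/30.4 = 40.96/30.4 = 1.347
Sum = 4.49
df = 2. Since 4.49 < 9.210, we do not reject H₀.

4.49; do not reject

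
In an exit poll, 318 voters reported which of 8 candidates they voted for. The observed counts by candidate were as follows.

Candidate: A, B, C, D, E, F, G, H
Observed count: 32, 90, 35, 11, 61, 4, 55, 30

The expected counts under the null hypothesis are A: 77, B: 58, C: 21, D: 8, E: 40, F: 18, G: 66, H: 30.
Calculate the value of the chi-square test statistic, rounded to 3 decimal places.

78.159

A: (32 − 77)²/77 = 2025/77 = 26.2987
B: (90 − 58)²/58 = 1024/58 = 17.6552
C: (35 − 21)²/21 = 196/21 = 9.3333
D: (11 − 8)²/8 = 9/8 = 1.1250
E: (61 − 40)²/40 = 441/40 = 11.0250
F: (4 − 18)²/18 = 196/18 = 10.8889
G: (55 − 66)²/66 = 121/66 = 1.8333
H: (30 − 30)²/30 = 0/30 = 0.0000
Sum = 78.159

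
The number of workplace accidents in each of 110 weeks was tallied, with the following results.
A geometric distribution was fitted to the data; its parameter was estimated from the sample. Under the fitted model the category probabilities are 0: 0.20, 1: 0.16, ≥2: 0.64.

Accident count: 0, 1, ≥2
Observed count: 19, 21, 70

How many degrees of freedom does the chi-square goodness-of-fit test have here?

There are k = 3 categories and 1 parameter estimated from the data, so df = 3 − 1 − 1 = 1.

1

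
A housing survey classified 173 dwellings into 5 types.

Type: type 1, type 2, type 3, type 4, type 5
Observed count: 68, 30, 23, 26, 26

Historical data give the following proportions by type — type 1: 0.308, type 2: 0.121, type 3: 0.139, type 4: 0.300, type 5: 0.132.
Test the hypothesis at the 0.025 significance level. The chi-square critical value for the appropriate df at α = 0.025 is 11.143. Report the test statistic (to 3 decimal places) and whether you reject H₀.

21.401; reject

Expected counts E_i = n·p_i: 173×0.308 = 53.284, 173×0.121 = 20.933, 173×0.139 = 24.047, 173×0.300 = 51.9, 173×0.132 = 22.836.
type 1: (68 − 53.284)²/53.284 = 216.560656/53.284 = 4.0643
type 2: (30 − 20.933)²/20.933 = 82.210489/20.933 = 3.9273
type 3: (23 − 24.047)²/24.047 = 1.096209/24.047 = 0.0456
type 4: (26 − 51.9)²/51.9 = 670.81/51.9 = 12.9250
type 5: (26 − 22.836)²/22.836 = 10.010896/22.836 = 0.4384
Sum = 21.401
df = 4. Since 21.401 > 11.143, we reject H₀.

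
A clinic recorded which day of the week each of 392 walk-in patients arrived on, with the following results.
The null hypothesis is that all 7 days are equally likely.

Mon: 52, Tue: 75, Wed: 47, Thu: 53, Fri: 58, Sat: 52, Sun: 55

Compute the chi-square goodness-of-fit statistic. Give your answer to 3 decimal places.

Expected count for each of the 7 categories: 392/7 = 56.
Mon: (52 − 56)²/56 = 16/56 = 0.2857
Tue: (75 − 56)²/56 = 361/56 = 6.4464
Wed: (47 − 56)²/56 = 81/56 = 1.4464
Thu: (53 − 56)²/56 = 9/56 = 0.1607
Fri: (58 − 56)²/56 = 4/56 = 0.0714
Sat: (52 − 56)²/56 = 16/56 = 0.2857
Sun: (55 − 56)²/56 = 1/56 = 0.0179
Sum = 8.714

8.714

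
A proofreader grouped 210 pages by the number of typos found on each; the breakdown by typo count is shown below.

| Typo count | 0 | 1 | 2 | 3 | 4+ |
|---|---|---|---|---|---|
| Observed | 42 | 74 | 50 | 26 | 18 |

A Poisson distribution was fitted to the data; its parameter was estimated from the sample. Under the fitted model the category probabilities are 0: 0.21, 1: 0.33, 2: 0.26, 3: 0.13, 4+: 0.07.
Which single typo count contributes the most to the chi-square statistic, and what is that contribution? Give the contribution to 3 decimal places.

Expected counts E_i = n·p_i: 210×0.21 = 44.1, 210×0.33 = 69.3, 210×0.26 = 54.6, 210×0.13 = 27.3, 210×0.07 = 14.7.
cat         O        E   (O−E)²/E
0          42     44.1     0.1000
1          74     69.3     0.3188
2          50     54.6     0.3875
3          26     27.3     0.0619
4+         18     14.7     0.7408
The largest term is for 4+: 0.741.

4+, 0.741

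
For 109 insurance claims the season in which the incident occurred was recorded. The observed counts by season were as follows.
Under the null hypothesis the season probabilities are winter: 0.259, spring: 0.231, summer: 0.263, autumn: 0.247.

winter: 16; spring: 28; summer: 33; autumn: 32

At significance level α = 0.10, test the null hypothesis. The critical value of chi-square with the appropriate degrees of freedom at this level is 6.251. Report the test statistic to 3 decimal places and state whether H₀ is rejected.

Expected counts E_i = n·p_i: 109×0.259 = 28.231, 109×0.231 = 25.179, 109×0.263 = 28.667, 109×0.247 = 26.923.
cat         O        E   (O−E)²/E
winter     16   28.231     5.2990
spring     28   25.179     0.3161
summer     33   28.667     0.6549
autumn     32   26.923     0.9574
Sum = 7.227
df = 3. Since 7.227 > 6.251, we reject H₀.

7.227; reject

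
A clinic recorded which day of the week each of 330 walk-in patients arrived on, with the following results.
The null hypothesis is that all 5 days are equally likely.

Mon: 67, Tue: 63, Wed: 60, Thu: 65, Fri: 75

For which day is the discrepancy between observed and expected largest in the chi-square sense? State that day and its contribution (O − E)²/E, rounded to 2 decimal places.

Under H₀ each category has probability 1/5, so each expected count is 330/5 = 66.
Mon: (67 − 66)²/66 = 1/66 = 0.015
Tue: (63 − 66)²/66 = 9/66 = 0.136
Wed: (60 − 66)²/66 = 36/66 = 0.545
Thu: (65 − 66)²/66 = 1/66 = 0.015
Fri: (75 − 66)²/66 = 81/66 = 1.227
The largest term is for Fri: 1.23.

Fri, 1.23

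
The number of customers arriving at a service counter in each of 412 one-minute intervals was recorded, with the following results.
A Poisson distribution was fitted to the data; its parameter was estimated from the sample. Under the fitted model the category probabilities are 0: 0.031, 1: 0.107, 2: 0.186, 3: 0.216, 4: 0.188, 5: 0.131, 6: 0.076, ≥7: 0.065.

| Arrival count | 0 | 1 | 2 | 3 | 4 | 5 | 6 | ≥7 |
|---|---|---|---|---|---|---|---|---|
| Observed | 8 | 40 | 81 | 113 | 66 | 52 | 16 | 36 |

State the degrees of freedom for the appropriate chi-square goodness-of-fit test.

6

There are k = 8 categories and 1 parameter estimated from the data, so df = 8 − 1 − 1 = 6.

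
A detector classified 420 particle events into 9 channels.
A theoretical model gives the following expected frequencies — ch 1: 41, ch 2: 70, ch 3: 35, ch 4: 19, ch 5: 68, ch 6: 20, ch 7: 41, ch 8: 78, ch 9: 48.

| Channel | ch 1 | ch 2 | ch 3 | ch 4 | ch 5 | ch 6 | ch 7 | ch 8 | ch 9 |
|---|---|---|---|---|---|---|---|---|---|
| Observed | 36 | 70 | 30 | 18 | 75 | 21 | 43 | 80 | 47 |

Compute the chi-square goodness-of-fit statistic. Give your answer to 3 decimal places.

ch 1: (36 − 41)²/41 = 25/41 = 0.6098
ch 2: (70 − 70)²/70 = 0/70 = 0.0000
ch 3: (30 − 35)²/35 = 25/35 = 0.7143
ch 4: (18 − 19)²/19 = 1/19 = 0.0526
ch 5: (75 − 68)²/68 = 49/68 = 0.7206
ch 6: (21 − 20)²/20 = 1/20 = 0.0500
ch 7: (43 − 41)²/41 = 4/41 = 0.0976
ch 8: (80 − 78)²/78 = 4/78 = 0.0513
ch 9: (47 − 48)²/48 = 1/48 = 0.0208
Sum = 2.317

2.317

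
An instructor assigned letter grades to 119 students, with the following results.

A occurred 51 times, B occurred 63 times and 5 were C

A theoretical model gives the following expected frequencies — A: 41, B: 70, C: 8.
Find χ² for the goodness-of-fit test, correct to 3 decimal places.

χ² = (51−41)²/41 + (63−70)²/70 + (5−8)²/8
   = 2.4390 + 0.7000 + 1.1250
Sum = 4.264

4.264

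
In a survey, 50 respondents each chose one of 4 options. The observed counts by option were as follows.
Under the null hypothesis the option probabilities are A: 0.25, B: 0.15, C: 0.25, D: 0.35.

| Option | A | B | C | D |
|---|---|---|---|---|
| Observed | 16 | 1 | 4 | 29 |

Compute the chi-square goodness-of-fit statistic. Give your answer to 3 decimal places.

Expected counts E_i = n·p_i: 50×0.25 = 12.5, 50×0.15 = 7.5, 50×0.25 = 12.5, 50×0.35 = 17.5.
A: (16 − 12.5)²/12.5 = 12.25/12.5 = 0.9800
B: (1 − 7.5)²/7.5 = 42.25/7.5 = 5.6333
C: (4 − 12.5)²/12.5 = 72.25/12.5 = 5.7800
D: (29 − 17.5)²/17.5 = 132.25/17.5 = 7.5571
Sum = 19.950

19.950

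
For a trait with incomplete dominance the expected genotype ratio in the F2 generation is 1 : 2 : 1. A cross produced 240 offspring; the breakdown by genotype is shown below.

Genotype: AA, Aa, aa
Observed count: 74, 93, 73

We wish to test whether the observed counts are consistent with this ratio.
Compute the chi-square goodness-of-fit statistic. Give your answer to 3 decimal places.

Ratio total = 4. Expected counts: 240×1/4 = 60, 240×2/4 = 120, 240×1/4 = 60.
cat         O        E   (O−E)²/E
AA         74       60     3.2667
Aa         93      120     6.0750
aa         73       60     2.8167
Sum = 12.158

12.158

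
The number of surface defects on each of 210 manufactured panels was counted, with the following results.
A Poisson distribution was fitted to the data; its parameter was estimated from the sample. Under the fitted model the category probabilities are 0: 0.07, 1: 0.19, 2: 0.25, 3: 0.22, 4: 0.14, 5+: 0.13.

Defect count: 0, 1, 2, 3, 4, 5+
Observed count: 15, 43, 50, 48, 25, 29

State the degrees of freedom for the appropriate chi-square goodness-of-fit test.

4

There are k = 6 categories and 1 parameter estimated from the data, so df = 6 − 1 − 1 = 4.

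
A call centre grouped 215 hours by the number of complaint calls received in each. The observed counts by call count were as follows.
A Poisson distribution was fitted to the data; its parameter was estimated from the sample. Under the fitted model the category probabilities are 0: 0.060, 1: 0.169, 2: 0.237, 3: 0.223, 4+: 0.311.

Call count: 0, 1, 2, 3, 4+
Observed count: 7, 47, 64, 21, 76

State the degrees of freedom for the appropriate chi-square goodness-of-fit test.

3

There are k = 5 categories and 1 parameter estimated from the data, so df = 5 − 1 − 1 = 3.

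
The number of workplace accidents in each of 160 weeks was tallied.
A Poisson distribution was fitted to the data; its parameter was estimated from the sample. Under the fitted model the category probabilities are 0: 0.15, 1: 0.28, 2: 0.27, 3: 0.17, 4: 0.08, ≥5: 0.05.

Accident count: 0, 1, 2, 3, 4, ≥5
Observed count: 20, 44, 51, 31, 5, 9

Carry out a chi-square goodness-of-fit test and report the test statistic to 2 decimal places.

7.50

Expected counts E_i = n·p_i: 160×0.15 = 24, 160×0.28 = 44.8, 160×0.27 = 43.2, 160×0.17 = 27.2, 160×0.08 = 12.8, 160×0.05 = 8.
0: (20 − 24)²/24 = 16/24 = 0.667
1: (44 − 44.8)²/44.8 = 0.64/44.8 = 0.014
2: (51 − 43.2)²/43.2 = 60.84/43.2 = 1.408
3: (31 − 27.2)²/27.2 = 14.44/27.2 = 0.531
4: (5 − 12.8)²/12.8 = 60.84/12.8 = 4.753
≥5: (9 − 8)²/8 = 1/8 = 0.125
Sum = 7.50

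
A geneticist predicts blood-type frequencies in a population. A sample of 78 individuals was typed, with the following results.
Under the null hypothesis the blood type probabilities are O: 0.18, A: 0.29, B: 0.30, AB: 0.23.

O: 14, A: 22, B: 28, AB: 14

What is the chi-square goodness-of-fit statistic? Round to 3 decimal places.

1.787

Expected counts E_i = n·p_i: 78×0.18 = 14.04, 78×0.29 = 22.62, 78×0.30 = 23.4, 78×0.23 = 17.94.
cat         O        E   (O−E)²/E
O          14    14.04     0.0001
A          22    22.62     0.0170
B          28     23.4     0.9043
AB         14    17.94     0.8653
Sum = 1.787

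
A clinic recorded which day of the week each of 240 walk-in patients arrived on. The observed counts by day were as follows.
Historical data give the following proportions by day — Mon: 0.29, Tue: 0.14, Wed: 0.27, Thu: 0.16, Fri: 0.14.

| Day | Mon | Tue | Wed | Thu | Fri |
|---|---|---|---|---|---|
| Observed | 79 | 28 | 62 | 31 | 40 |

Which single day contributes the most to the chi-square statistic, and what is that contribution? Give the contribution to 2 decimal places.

Thu, 1.43

Expected counts E_i = n·p_i: 240×0.29 = 69.6, 240×0.14 = 33.6, 240×0.27 = 64.8, 240×0.16 = 38.4, 240×0.14 = 33.6.
cat         O        E   (O−E)²/E
Mon        79     69.6      1.270
Tue        28     33.6      0.933
Wed        62     64.8      0.121
Thu        31     38.4      1.426
Fri        40     33.6      1.219
The largest term is for Thu: 1.43.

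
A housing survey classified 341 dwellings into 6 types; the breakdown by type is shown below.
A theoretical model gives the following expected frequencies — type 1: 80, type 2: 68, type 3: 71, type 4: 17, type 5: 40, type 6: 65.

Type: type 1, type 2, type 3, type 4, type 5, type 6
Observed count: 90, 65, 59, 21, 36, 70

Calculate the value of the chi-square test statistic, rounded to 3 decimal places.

5.136

type 1: (90 − 80)²/80 = 100/80 = 1.2500
type 2: (65 − 68)²/68 = 9/68 = 0.1324
type 3: (59 − 71)²/71 = 144/71 = 2.0282
type 4: (21 − 17)²/17 = 16/17 = 0.9412
type 5: (36 − 40)²/40 = 16/40 = 0.4000
type 6: (70 − 65)²/65 = 25/65 = 0.3846
Sum = 5.136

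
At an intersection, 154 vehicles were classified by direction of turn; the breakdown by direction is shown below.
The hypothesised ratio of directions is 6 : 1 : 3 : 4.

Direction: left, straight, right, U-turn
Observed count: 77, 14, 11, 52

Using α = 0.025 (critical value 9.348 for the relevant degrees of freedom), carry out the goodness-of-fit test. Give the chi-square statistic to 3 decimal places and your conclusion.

Ratio total = 14. Expected counts: 154×6/14 = 66, 154×1/14 = 11, 154×3/14 = 33, 154×4/14 = 44.
left: (77 − 66)²/66 = 121/66 = 1.8333
straight: (14 − 11)²/11 = 9/11 = 0.8182
right: (11 − 33)²/33 = 484/33 = 14.6667
U-turn: (52 − 44)²/44 = 64/44 = 1.4545
Sum = 18.773
df = 3. Since 18.773 > 9.348, we reject H₀.

18.773; reject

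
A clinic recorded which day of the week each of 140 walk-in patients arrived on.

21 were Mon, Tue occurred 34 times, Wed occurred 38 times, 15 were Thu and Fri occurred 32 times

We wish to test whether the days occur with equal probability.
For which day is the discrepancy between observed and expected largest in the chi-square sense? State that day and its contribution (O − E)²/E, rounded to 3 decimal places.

Under H₀ each category has probability 1/5, so each expected count is 140/5 = 28.
χ² = (21−28)²/28 + (34−28)²/28 + (38−28)²/28 + (15−28)²/28 + (32−28)²/28
   = 1.7500 + 1.2857 + 3.5714 + 6.0357 + 0.5714
The largest term is for Thu: 6.036.

Thu, 6.036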